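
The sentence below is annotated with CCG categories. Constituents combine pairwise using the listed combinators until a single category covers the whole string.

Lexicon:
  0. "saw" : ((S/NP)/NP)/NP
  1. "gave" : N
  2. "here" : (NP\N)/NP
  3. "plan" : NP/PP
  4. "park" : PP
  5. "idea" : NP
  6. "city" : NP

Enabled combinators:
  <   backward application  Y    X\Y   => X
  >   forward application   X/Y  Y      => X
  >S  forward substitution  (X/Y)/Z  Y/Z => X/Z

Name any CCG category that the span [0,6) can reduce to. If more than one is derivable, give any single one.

S/NP

[0,7] S   >
  [0,6] S/NP   >
    [0,5] (S/NP)/NP   >
      [0,1] "saw" : ((S/NP)/NP)/NP
      [1,5] NP   <
        [1,2] "gave" : N
        [2,5] NP\N   >
          [2,3] "here" : (NP\N)/NP
          [3,5] NP   >
            [3,4] "plan" : NP/PP
            [4,5] "park" : PP
    [5,6] "idea" : NP
  [6,7] "city" : NP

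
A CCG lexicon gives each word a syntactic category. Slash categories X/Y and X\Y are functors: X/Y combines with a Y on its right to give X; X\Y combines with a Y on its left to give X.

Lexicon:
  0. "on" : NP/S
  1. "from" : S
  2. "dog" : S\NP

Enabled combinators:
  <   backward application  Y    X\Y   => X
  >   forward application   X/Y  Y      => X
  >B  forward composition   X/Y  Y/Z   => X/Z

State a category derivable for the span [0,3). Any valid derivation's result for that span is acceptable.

S

[0,3] S   <
  [0,2] NP   >
    [0,1] "on" : NP/S
    [1,2] "from" : S
  [2,3] "dog" : S\NP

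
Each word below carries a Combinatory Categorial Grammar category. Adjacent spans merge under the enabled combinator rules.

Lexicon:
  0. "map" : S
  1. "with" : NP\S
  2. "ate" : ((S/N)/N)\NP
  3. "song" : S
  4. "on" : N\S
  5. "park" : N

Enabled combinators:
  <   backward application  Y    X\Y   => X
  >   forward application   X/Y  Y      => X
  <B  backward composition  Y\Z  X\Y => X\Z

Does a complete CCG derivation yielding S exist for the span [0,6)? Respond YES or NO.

[0,6] S   >
  [0,5] S/N   >
    [0,3] (S/N)/N   <
      [0,2] NP   <
        [0,1] "map" : S
        [1,2] "with" : NP\S
      [2,3] "ate" : ((S/N)/N)\NP
    [3,5] N   <
      [3,4] "song" : S
      [4,5] "on" : N\S
  [5,6] "park" : N

YES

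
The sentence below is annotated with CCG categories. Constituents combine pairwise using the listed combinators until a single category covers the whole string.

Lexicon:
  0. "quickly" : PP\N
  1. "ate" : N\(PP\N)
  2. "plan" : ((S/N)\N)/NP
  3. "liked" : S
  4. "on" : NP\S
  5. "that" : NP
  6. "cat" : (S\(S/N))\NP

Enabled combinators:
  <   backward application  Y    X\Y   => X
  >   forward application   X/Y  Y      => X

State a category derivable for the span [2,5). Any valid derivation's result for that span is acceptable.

(S/N)\N

[0,7] S   <
  [0,5] S/N   <
    [0,2] N   <
      [0,1] "quickly" : PP\N
      [1,2] "ate" : N\(PP\N)
    [2,5] (S/N)\N   >
      [2,3] "plan" : ((S/N)\N)/NP
      [3,5] NP   <
        [3,4] "liked" : S
        [4,5] "on" : NP\S
  [5,7] S\(S/N)   <
    [5,6] "that" : NP
    [6,7] "cat" : (S\(S/N))\NP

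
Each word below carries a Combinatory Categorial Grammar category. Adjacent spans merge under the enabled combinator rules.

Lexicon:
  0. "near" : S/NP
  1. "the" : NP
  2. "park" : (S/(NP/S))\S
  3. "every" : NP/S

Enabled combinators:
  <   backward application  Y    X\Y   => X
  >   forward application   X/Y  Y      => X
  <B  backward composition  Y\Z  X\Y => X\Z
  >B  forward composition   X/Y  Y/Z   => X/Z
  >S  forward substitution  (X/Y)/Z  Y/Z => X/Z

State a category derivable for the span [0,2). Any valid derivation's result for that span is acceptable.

[0,4] S   >
  [0,3] S/(NP/S)   <
    [0,2] S   >
      [0,1] "near" : S/NP
      [1,2] "the" : NP
    [2,3] "park" : (S/(NP/S))\S
  [3,4] "every" : NP/S

S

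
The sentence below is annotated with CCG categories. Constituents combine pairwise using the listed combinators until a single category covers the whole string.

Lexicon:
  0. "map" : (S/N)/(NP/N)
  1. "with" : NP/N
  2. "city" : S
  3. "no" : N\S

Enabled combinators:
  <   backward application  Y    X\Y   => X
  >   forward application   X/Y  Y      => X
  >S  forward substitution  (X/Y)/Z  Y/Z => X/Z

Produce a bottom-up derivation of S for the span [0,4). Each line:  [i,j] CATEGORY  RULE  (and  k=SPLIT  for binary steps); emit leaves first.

[0,1] (S/N)/(NP/N)  lex  "map"
[1,2] NP/N  lex  "with"
[0,2] S/N  >  k=1
[2,3] S  lex  "city"
[3,4] N\S  lex  "no"
[2,4] N  <  k=3
[0,4] S  >  k=2

[0,4] S   >
  [0,2] S/N   >
    [0,1] "map" : (S/N)/(NP/N)
    [1,2] "with" : NP/N
  [2,4] N   <
    [2,3] "city" : S
    [3,4] "no" : N\S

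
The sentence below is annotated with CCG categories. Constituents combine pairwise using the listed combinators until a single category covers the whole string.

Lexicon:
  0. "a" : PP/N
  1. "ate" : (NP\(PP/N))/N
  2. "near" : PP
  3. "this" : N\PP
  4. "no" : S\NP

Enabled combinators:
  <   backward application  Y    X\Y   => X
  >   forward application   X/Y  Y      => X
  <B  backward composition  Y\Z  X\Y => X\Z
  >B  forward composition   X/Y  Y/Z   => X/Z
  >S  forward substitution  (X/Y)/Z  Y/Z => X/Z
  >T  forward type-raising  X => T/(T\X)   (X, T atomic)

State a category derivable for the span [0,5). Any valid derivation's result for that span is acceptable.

S

[0,5] S   <
  [0,4] NP   <
    [0,1] "a" : PP/N
    [1,4] NP\(PP/N)   >
      [1,2] "ate" : (NP\(PP/N))/N
      [2,4] N   <
        [2,3] "near" : PP
        [3,4] "this" : N\PP
  [4,5] "no" : S\NP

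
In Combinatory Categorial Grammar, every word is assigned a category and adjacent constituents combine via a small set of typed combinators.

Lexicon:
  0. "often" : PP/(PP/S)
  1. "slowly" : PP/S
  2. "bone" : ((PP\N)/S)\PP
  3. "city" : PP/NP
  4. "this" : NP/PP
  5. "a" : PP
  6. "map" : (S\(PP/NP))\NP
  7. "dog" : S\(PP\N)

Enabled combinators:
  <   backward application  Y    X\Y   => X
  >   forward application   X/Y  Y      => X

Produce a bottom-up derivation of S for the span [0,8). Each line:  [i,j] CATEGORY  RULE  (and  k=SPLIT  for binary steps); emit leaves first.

[0,8] S   <
  [0,7] PP\N   >
    [0,3] (PP\N)/S   <
      [0,2] PP   >
        [0,1] "often" : PP/(PP/S)
        [1,2] "slowly" : PP/S
      [2,3] "bone" : ((PP\N)/S)\PP
    [3,7] S   <
      [3,4] "city" : PP/NP
      [4,7] S\(PP/NP)   <
        [4,6] NP   >
          [4,5] "this" : NP/PP
          [5,6] "a" : PP
        [6,7] "map" : (S\(PP/NP))\NP
  [7,8] "dog" : S\(PP\N)

[0,1] PP/(PP/S)  lex  "often"
[1,2] PP/S  lex  "slowly"
[0,2] PP  >  k=1
[2,3] ((PP\N)/S)\PP  lex  "bone"
[0,3] (PP\N)/S  <  k=2
[3,4] PP/NP  lex  "city"
[4,5] NP/PP  lex  "this"
[5,6] PP  lex  "a"
[4,6] NP  >  k=5
[6,7] (S\(PP/NP))\NP  lex  "map"
[4,7] S\(PP/NP)  <  k=6
[3,7] S  <  k=4
[0,7] PP\N  >  k=3
[7,8] S\(PP\N)  lex  "dog"
[0,8] S  <  k=7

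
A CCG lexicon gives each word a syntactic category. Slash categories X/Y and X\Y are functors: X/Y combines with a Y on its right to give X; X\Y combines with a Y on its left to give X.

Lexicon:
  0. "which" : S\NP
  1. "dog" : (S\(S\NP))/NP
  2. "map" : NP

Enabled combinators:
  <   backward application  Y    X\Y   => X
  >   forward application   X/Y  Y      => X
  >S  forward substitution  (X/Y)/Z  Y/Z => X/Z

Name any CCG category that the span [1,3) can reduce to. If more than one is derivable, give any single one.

S\(S\NP)

[0,3] S   <
  [0,1] "which" : S\NP
  [1,3] S\(S\NP)   >
    [1,2] "dog" : (S\(S\NP))/NP
    [2,3] "map" : NP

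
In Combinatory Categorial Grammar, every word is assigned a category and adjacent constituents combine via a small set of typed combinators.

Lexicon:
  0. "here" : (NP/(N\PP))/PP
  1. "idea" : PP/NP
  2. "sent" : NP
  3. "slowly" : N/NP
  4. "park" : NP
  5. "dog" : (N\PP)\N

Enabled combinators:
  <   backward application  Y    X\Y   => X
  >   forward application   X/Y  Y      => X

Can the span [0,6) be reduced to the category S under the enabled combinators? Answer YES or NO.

(NP/(N\PP))/PP PP/NP NP N/NP NP (N\PP)\N
CKY chart[0,6] = {NP}; S ∉ chart

NO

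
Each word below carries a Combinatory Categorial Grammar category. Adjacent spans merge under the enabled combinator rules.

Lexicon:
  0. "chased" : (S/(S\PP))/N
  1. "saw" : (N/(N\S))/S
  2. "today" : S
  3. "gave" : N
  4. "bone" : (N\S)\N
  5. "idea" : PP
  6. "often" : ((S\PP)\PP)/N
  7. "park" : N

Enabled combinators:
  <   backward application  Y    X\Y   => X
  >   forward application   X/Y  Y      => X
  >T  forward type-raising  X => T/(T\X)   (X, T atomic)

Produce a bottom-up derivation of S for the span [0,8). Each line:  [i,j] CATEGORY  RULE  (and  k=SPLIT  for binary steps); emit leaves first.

[0,1] (S/(S\PP))/N  lex  "chased"
[1,2] (N/(N\S))/S  lex  "saw"
[2,3] S  lex  "today"
[1,3] N/(N\S)  >  k=2
[3,4] N  lex  "gave"
[4,5] (N\S)\N  lex  "bone"
[3,5] N\S  <  k=4
[1,5] N  >  k=3
[0,5] S/(S\PP)  >  k=1
[5,6] PP  lex  "idea"
[6,7] ((S\PP)\PP)/N  lex  "often"
[7,8] N  lex  "park"
[6,8] (S\PP)\PP  >  k=7
[5,8] S\PP  <  k=6
[0,8] S  >  k=5

[0,8] S   >
  [0,5] S/(S\PP)   >
    [0,1] "chased" : (S/(S\PP))/N
    [1,5] N   >
      [1,3] N/(N\S)   >
        [1,2] "saw" : (N/(N\S))/S
        [2,3] "today" : S
      [3,5] N\S   <
        [3,4] "gave" : N
        [4,5] "bone" : (N\S)\N
  [5,8] S\PP   <
    [5,6] "idea" : PP
    [6,8] (S\PP)\PP   >
      [6,7] "often" : ((S\PP)\PP)/N
      [7,8] "park" : N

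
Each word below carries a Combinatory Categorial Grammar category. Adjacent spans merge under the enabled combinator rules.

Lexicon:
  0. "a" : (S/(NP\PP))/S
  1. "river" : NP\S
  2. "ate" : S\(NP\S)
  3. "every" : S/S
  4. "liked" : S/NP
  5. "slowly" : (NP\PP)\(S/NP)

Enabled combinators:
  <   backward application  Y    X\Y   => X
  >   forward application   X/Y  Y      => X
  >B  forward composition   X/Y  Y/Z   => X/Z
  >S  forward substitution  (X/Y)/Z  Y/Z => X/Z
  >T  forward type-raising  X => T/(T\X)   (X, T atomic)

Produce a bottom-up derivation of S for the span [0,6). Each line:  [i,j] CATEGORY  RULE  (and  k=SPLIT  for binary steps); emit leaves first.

[0,1] (S/(NP\PP))/S  lex  "a"
[1,2] NP\S  lex  "river"
[2,3] S\(NP\S)  lex  "ate"
[1,3] S  <  k=2
[0,3] S/(NP\PP)  >  k=1
[3,4] S/S  lex  "every"
[4,5] S/NP  lex  "liked"
[3,5] S/NP  >B  k=4
[5,6] (NP\PP)\(S/NP)  lex  "slowly"
[3,6] NP\PP  <  k=5
[0,6] S  >  k=3

[0,6] S   >
  [0,3] S/(NP\PP)   >
    [0,1] "a" : (S/(NP\PP))/S
    [1,3] S   <
      [1,2] "river" : NP\S
      [2,3] "ate" : S\(NP\S)
  [3,6] NP\PP   <
    [3,5] S/NP   >B
      [3,4] "every" : S/S
      [4,5] "liked" : S/NP
    [5,6] "slowly" : (NP\PP)\(S/NP)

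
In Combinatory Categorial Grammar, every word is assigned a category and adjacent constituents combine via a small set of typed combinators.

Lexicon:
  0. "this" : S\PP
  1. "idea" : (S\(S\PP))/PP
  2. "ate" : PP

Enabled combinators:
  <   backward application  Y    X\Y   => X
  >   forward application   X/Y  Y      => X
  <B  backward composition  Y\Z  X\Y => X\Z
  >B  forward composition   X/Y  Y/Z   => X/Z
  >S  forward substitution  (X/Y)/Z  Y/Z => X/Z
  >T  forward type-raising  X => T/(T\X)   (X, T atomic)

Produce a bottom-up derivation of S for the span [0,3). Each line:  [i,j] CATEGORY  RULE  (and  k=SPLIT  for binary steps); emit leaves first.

[0,3] S   <
  [0,1] "this" : S\PP
  [1,3] S\(S\PP)   >
    [1,2] "idea" : (S\(S\PP))/PP
    [2,3] "ate" : PP

[0,1] S\PP  lex  "this"
[1,2] (S\(S\PP))/PP  lex  "idea"
[2,3] PP  lex  "ate"
[1,3] S\(S\PP)  >  k=2
[0,3] S  <  k=1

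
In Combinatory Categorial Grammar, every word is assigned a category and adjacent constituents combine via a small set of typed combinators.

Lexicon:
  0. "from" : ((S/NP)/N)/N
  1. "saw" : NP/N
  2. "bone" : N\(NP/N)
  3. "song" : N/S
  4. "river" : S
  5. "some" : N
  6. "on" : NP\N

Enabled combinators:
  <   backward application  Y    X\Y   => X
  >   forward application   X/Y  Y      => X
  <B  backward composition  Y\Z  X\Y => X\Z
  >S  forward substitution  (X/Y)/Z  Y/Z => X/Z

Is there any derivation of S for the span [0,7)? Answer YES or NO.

[0,7] S   >
  [0,5] S/NP   >
    [0,3] (S/NP)/N   >
      [0,1] "from" : ((S/NP)/N)/N
      [1,3] N   <
        [1,2] "saw" : NP/N
        [2,3] "bone" : N\(NP/N)
    [3,5] N   >
      [3,4] "song" : N/S
      [4,5] "river" : S
  [5,7] NP   <
    [5,6] "some" : N
    [6,7] "on" : NP\N

YES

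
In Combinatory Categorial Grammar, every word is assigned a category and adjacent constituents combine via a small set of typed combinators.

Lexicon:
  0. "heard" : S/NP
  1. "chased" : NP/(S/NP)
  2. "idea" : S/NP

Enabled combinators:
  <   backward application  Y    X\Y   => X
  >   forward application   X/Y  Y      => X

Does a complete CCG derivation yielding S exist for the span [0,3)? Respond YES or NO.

YES

[0,3] S   >
  [0,1] "heard" : S/NP
  [1,3] NP   >
    [1,2] "chased" : NP/(S/NP)
    [2,3] "idea" : S/NP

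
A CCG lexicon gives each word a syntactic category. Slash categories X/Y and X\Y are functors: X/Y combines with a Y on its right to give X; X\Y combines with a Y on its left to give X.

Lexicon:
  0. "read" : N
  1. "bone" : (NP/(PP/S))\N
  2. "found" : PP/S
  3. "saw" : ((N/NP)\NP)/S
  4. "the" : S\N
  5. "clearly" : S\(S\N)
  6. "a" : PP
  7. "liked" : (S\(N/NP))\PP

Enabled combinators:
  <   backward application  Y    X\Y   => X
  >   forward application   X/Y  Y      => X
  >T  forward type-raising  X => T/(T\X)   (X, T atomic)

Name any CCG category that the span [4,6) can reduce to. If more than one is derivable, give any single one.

S

[0,8] S   <
  [0,6] N/NP   <
    [0,3] NP   >
      [0,2] NP/(PP/S)   <
        [0,1] "read" : N
        [1,2] "bone" : (NP/(PP/S))\N
      [2,3] "found" : PP/S
    [3,6] (N/NP)\NP   >
      [3,4] "saw" : ((N/NP)\NP)/S
      [4,6] S   <
        [4,5] "the" : S\N
        [5,6] "clearly" : S\(S\N)
  [6,8] S\(N/NP)   <
    [6,7] "a" : PP
    [7,8] "liked" : (S\(N/NP))\PP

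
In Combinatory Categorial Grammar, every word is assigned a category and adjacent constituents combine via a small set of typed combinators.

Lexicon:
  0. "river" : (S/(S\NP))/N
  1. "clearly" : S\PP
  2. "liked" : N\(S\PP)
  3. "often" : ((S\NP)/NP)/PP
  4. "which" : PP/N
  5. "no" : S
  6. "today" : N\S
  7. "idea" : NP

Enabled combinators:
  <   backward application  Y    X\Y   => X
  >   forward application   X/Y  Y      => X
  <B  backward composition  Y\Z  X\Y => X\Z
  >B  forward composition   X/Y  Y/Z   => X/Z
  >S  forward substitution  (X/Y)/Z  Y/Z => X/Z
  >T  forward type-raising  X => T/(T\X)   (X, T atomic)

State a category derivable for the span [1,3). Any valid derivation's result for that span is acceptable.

[0,8] S   >
  [0,3] S/(S\NP)   >
    [0,1] "river" : (S/(S\NP))/N
    [1,3] N   <
      [1,2] "clearly" : S\PP
      [2,3] "liked" : N\(S\PP)
  [3,8] S\NP   >
    [3,7] (S\NP)/NP   >
      [3,4] "often" : ((S\NP)/NP)/PP
      [4,7] PP   >
        [4,5] "which" : PP/N
        [5,7] N   <
          [5,6] "no" : S
          [6,7] "today" : N\S
    [7,8] "idea" : NP

N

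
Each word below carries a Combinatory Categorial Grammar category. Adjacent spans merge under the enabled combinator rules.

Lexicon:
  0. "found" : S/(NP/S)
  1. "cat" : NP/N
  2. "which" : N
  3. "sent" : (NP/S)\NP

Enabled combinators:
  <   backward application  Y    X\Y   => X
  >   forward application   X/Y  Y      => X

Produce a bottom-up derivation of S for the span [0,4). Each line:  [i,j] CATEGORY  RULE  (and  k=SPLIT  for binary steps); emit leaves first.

[0,1] S/(NP/S)  lex  "found"
[1,2] NP/N  lex  "cat"
[2,3] N  lex  "which"
[1,3] NP  >  k=2
[3,4] (NP/S)\NP  lex  "sent"
[1,4] NP/S  <  k=3
[0,4] S  >  k=1

[0,4] S   >
  [0,1] "found" : S/(NP/S)
  [1,4] NP/S   <
    [1,3] NP   >
      [1,2] "cat" : NP/N
      [2,3] "which" : N
    [3,4] "sent" : (NP/S)\NP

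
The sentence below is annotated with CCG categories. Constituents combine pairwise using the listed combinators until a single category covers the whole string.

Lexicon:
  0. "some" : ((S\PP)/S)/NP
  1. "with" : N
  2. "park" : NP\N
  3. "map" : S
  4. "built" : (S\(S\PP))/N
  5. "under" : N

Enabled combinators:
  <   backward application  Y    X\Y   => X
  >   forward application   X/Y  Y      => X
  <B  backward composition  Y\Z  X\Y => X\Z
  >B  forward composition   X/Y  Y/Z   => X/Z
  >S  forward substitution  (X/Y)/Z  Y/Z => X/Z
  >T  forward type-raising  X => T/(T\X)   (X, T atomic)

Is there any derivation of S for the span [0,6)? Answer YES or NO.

[0,6] S   <
  [0,4] S\PP   >
    [0,3] (S\PP)/S   >
      [0,1] "some" : ((S\PP)/S)/NP
      [1,3] NP   <
        [1,2] "with" : N
        [2,3] "park" : NP\N
    [3,4] "map" : S
  [4,6] S\(S\PP)   >
    [4,5] "built" : (S\(S\PP))/N
    [5,6] "under" : N

YES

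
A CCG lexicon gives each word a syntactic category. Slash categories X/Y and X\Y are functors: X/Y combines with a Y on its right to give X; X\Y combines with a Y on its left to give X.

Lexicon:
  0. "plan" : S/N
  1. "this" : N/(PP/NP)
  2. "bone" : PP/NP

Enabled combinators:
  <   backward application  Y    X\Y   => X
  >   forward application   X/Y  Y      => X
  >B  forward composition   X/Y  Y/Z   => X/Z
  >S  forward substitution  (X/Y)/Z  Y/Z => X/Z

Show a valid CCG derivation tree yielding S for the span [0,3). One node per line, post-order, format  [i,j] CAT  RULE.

[0,3] S   >
  [0,1] "plan" : S/N
  [1,3] N   >
    [1,2] "this" : N/(PP/NP)
    [2,3] "bone" : PP/NP

[0,1] S/N  lex  "plan"
[1,2] N/(PP/NP)  lex  "this"
[2,3] PP/NP  lex  "bone"
[1,3] N  >  k=2
[0,3] S  >  k=1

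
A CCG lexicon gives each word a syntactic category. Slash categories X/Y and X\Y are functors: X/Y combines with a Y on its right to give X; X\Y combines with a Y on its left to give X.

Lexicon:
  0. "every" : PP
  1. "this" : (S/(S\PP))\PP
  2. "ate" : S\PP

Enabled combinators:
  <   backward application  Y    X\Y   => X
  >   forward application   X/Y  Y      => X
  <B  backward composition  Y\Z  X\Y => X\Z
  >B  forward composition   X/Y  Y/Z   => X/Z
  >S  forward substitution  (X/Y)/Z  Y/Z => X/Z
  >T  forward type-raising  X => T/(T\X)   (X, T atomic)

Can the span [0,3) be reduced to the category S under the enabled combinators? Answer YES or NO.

[0,3] S   >
  [0,2] S/(S\PP)   <
    [0,1] "every" : PP
    [1,2] "this" : (S/(S\PP))\PP
  [2,3] "ate" : S\PP

YES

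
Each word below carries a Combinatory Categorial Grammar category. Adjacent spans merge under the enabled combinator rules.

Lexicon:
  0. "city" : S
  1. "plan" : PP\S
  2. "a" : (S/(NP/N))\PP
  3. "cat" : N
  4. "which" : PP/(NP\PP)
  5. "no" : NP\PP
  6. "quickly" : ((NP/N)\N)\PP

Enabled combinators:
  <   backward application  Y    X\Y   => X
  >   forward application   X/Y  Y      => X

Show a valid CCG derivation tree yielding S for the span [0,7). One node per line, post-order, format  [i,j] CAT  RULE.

[0,7] S   >
  [0,3] S/(NP/N)   <
    [0,2] PP   <
      [0,1] "city" : S
      [1,2] "plan" : PP\S
    [2,3] "a" : (S/(NP/N))\PP
  [3,7] NP/N   <
    [3,4] "cat" : N
    [4,7] (NP/N)\N   <
      [4,6] PP   >
        [4,5] "which" : PP/(NP\PP)
        [5,6] "no" : NP\PP
      [6,7] "quickly" : ((NP/N)\N)\PP

[0,1] S  lex  "city"
[1,2] PP\S  lex  "plan"
[0,2] PP  <  k=1
[2,3] (S/(NP/N))\PP  lex  "a"
[0,3] S/(NP/N)  <  k=2
[3,4] N  lex  "cat"
[4,5] PP/(NP\PP)  lex  "which"
[5,6] NP\PP  lex  "no"
[4,6] PP  >  k=5
[6,7] ((NP/N)\N)\PP  lex  "quickly"
[4,7] (NP/N)\N  <  k=6
[3,7] NP/N  <  k=4
[0,7] S  >  k=3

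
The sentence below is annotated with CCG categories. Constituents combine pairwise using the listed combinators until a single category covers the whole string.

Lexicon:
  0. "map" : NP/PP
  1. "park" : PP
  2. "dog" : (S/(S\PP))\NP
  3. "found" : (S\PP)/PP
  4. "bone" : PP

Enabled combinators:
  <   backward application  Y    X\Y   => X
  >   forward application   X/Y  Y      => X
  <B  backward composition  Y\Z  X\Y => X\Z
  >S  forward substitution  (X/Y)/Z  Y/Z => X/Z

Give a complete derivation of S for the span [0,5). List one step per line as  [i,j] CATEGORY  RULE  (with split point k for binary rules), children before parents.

[0,1] NP/PP  lex  "map"
[1,2] PP  lex  "park"
[0,2] NP  >  k=1
[2,3] (S/(S\PP))\NP  lex  "dog"
[0,3] S/(S\PP)  <  k=2
[3,4] (S\PP)/PP  lex  "found"
[4,5] PP  lex  "bone"
[3,5] S\PP  >  k=4
[0,5] S  >  k=3

[0,5] S   >
  [0,3] S/(S\PP)   <
    [0,2] NP   >
      [0,1] "map" : NP/PP
      [1,2] "park" : PP
    [2,3] "dog" : (S/(S\PP))\NP
  [3,5] S\PP   >
    [3,4] "found" : (S\PP)/PP
    [4,5] "bone" : PP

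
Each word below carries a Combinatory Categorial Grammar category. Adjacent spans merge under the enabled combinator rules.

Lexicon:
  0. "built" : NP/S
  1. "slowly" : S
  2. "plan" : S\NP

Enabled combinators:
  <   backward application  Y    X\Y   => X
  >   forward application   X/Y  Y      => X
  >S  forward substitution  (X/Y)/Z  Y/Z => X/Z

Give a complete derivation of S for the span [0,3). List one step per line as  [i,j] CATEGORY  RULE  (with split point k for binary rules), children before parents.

[0,1] NP/S  lex  "built"
[1,2] S  lex  "slowly"
[0,2] NP  >  k=1
[2,3] S\NP  lex  "plan"
[0,3] S  <  k=2

[0,3] S   <
  [0,2] NP   >
    [0,1] "built" : NP/S
    [1,2] "slowly" : S
  [2,3] "plan" : S\NP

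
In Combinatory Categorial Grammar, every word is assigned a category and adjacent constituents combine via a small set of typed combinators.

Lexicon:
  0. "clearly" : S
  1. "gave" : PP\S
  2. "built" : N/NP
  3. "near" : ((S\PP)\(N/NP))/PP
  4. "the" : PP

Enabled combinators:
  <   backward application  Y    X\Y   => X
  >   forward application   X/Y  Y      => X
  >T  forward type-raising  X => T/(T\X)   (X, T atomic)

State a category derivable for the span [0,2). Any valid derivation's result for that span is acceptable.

[0,5] S   <
  [0,2] PP   <
    [0,1] "clearly" : S
    [1,2] "gave" : PP\S
  [2,5] S\PP   <
    [2,3] "built" : N/NP
    [3,5] (S\PP)\(N/NP)   >
      [3,4] "near" : ((S\PP)\(N/NP))/PP
      [4,5] "the" : PP

PP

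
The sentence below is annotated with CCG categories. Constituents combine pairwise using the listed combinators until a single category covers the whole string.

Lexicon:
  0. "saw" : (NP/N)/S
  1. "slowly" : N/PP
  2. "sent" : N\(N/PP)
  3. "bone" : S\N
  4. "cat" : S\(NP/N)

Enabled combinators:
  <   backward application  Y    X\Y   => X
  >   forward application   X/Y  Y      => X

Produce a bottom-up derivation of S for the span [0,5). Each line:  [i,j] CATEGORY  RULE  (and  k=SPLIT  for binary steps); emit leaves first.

[0,5] S   <
  [0,4] NP/N   >
    [0,1] "saw" : (NP/N)/S
    [1,4] S   <
      [1,3] N   <
        [1,2] "slowly" : N/PP
        [2,3] "sent" : N\(N/PP)
      [3,4] "bone" : S\N
  [4,5] "cat" : S\(NP/N)

[0,1] (NP/N)/S  lex  "saw"
[1,2] N/PP  lex  "slowly"
[2,3] N\(N/PP)  lex  "sent"
[1,3] N  <  k=2
[3,4] S\N  lex  "bone"
[1,4] S  <  k=3
[0,4] NP/N  >  k=1
[4,5] S\(NP/N)  lex  "cat"
[0,5] S  <  k=4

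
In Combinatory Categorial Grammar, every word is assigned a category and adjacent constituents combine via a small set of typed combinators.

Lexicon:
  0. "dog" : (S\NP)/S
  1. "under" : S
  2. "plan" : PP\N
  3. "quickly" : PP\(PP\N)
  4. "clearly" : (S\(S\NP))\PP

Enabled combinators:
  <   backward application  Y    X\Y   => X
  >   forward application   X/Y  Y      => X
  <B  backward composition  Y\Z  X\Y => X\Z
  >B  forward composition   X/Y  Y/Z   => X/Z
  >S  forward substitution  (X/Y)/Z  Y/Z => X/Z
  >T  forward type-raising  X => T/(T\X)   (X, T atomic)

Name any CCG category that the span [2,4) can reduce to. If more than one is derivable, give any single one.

PP

[0,5] S   <
  [0,2] S\NP   >
    [0,1] "dog" : (S\NP)/S
    [1,2] "under" : S
  [2,5] S\(S\NP)   <
    [2,4] PP   <
      [2,3] "plan" : PP\N
      [3,4] "quickly" : PP\(PP\N)
    [4,5] "clearly" : (S\(S\NP))\PP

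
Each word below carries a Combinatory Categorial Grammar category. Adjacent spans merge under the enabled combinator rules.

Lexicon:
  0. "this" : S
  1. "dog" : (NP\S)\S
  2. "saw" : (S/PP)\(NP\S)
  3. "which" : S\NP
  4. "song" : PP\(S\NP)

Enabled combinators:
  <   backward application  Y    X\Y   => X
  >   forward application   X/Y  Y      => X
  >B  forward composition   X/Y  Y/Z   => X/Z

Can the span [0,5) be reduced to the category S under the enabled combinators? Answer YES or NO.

[0,5] S   >
  [0,3] S/PP   <
    [0,2] NP\S   <
      [0,1] "this" : S
      [1,2] "dog" : (NP\S)\S
    [2,3] "saw" : (S/PP)\(NP\S)
  [3,5] PP   <
    [3,4] "which" : S\NP
    [4,5] "song" : PP\(S\NP)

YES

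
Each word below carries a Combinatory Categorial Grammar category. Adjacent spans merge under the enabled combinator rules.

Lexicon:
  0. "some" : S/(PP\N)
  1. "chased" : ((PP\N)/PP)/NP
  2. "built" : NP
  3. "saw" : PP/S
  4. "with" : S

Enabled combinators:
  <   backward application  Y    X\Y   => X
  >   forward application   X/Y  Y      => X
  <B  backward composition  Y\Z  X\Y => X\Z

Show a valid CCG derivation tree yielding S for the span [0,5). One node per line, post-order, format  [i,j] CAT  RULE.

[0,5] S   >
  [0,1] "some" : S/(PP\N)
  [1,5] PP\N   >
    [1,3] (PP\N)/PP   >
      [1,2] "chased" : ((PP\N)/PP)/NP
      [2,3] "built" : NP
    [3,5] PP   >
      [3,4] "saw" : PP/S
      [4,5] "with" : S

[0,1] S/(PP\N)  lex  "some"
[1,2] ((PP\N)/PP)/NP  lex  "chased"
[2,3] NP  lex  "built"
[1,3] (PP\N)/PP  >  k=2
[3,4] PP/S  lex  "saw"
[4,5] S  lex  "with"
[3,5] PP  >  k=4
[1,5] PP\N  >  k=3
[0,5] S  >  k=1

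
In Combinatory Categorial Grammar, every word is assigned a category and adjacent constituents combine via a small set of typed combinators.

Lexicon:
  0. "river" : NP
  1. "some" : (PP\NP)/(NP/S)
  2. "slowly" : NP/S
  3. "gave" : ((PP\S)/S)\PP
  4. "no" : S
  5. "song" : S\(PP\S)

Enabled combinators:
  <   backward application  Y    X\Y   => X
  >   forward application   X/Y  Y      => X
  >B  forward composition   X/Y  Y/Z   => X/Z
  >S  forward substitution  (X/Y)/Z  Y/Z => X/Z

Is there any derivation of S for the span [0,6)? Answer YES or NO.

YES

[0,6] S   <
  [0,5] PP\S   >
    [0,4] (PP\S)/S   <
      [0,3] PP   <
        [0,1] "river" : NP
        [1,3] PP\NP   >
          [1,2] "some" : (PP\NP)/(NP/S)
          [2,3] "slowly" : NP/S
      [3,4] "gave" : ((PP\S)/S)\PP
    [4,5] "no" : S
  [5,6] "song" : S\(PP\S)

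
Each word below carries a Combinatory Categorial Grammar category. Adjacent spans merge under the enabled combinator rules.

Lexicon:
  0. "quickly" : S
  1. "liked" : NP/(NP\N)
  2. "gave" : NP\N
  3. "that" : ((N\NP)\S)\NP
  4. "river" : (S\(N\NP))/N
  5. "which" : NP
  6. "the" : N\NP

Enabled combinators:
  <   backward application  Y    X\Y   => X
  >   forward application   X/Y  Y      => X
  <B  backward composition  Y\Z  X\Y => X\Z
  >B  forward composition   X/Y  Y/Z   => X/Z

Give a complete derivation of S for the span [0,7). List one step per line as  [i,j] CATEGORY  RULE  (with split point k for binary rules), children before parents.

[0,7] S   <
  [0,4] N\NP   <
    [0,1] "quickly" : S
    [1,4] (N\NP)\S   <
      [1,3] NP   >
        [1,2] "liked" : NP/(NP\N)
        [2,3] "gave" : NP\N
      [3,4] "that" : ((N\NP)\S)\NP
  [4,7] S\(N\NP)   >
    [4,5] "river" : (S\(N\NP))/N
    [5,7] N   <
      [5,6] "which" : NP
      [6,7] "the" : N\NP

[0,1] S  lex  "quickly"
[1,2] NP/(NP\N)  lex  "liked"
[2,3] NP\N  lex  "gave"
[1,3] NP  >  k=2
[3,4] ((N\NP)\S)\NP  lex  "that"
[1,4] (N\NP)\S  <  k=3
[0,4] N\NP  <  k=1
[4,5] (S\(N\NP))/N  lex  "river"
[5,6] NP  lex  "which"
[6,7] N\NP  lex  "the"
[5,7] N  <  k=6
[4,7] S\(N\NP)  >  k=5
[0,7] S  <  k=4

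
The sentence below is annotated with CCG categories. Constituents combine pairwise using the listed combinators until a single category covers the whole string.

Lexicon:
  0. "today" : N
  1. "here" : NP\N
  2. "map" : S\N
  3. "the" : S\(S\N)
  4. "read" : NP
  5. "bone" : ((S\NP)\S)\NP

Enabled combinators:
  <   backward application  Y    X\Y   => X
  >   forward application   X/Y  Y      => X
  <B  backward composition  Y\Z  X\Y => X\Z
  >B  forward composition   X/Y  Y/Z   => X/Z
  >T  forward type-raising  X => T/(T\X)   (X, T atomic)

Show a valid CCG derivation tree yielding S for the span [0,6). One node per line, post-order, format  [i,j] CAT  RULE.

[0,1] N  lex  "today"
[1,2] NP\N  lex  "here"
[0,2] NP  <  k=1
[2,3] S\N  lex  "map"
[3,4] S\(S\N)  lex  "the"
[2,4] S  <  k=3
[4,5] NP  lex  "read"
[5,6] ((S\NP)\S)\NP  lex  "bone"
[4,6] (S\NP)\S  <  k=5
[2,6] S\NP  <  k=4
[0,6] S  <  k=2

[0,6] S   <
  [0,2] NP   <
    [0,1] "today" : N
    [1,2] "here" : NP\N
  [2,6] S\NP   <
    [2,4] S   <
      [2,3] "map" : S\N
      [3,4] "the" : S\(S\N)
    [4,6] (S\NP)\S   <
      [4,5] "read" : NP
      [5,6] "bone" : ((S\NP)\S)\NP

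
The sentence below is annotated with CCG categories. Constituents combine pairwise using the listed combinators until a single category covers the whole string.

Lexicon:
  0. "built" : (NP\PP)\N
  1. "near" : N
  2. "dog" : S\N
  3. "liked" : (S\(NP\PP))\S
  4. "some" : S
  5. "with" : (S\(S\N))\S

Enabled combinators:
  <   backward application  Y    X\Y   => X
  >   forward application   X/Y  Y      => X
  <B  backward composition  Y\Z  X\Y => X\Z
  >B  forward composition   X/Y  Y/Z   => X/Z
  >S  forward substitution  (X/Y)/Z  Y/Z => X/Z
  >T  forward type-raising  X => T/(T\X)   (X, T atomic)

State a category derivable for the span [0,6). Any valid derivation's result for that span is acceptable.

[0,6] S   <
  [0,4] S\N   <B
    [0,1] "built" : (NP\PP)\N
    [1,4] S\(NP\PP)   <
      [1,3] S   <
        [1,2] "near" : N
        [2,3] "dog" : S\N
      [3,4] "liked" : (S\(NP\PP))\S
  [4,6] S\(S\N)   <
    [4,5] "some" : S
    [5,6] "with" : (S\(S\N))\S

S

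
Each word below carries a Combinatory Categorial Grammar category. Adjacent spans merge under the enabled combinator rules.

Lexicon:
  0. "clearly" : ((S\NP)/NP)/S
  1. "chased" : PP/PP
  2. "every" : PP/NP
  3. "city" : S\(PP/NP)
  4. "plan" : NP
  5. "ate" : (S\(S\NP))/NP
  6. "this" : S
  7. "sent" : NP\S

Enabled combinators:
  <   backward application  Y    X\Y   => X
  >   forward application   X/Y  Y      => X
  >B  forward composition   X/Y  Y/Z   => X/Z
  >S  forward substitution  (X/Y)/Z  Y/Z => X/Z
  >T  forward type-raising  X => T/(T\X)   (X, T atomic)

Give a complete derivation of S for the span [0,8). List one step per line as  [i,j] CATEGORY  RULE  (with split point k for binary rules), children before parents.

[0,1] ((S\NP)/NP)/S  lex  "clearly"
[1,2] PP/PP  lex  "chased"
[2,3] PP/NP  lex  "every"
[1,3] PP/NP  >B  k=2
[3,4] S\(PP/NP)  lex  "city"
[1,4] S  <  k=3
[0,4] (S\NP)/NP  >  k=1
[4,5] NP  lex  "plan"
[0,5] S\NP  >  k=4
[5,6] (S\(S\NP))/NP  lex  "ate"
[6,7] S  lex  "this"
[7,8] NP\S  lex  "sent"
[6,8] NP  <  k=7
[5,8] S\(S\NP)  >  k=6
[0,8] S  <  k=5

[0,8] S   <
  [0,5] S\NP   >
    [0,4] (S\NP)/NP   >
      [0,1] "clearly" : ((S\NP)/NP)/S
      [1,4] S   <
        [1,3] PP/NP   >B
          [1,2] "chased" : PP/PP
          [2,3] "every" : PP/NP
        [3,4] "city" : S\(PP/NP)
    [4,5] "plan" : NP
  [5,8] S\(S\NP)   >
    [5,6] "ate" : (S\(S\NP))/NP
    [6,8] NP   <
      [6,7] "this" : S
      [7,8] "sent" : NP\S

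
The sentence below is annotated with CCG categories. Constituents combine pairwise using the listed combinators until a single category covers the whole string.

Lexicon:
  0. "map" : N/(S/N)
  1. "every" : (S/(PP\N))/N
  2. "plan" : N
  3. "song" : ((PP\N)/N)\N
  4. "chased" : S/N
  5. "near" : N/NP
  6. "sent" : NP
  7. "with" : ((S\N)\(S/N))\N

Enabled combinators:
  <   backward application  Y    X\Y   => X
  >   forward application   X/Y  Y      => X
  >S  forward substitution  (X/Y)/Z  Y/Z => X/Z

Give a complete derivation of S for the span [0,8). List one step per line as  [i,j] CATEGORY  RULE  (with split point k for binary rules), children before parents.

[0,8] S   <
  [0,4] N   >
    [0,1] "map" : N/(S/N)
    [1,4] S/N   >S
      [1,2] "every" : (S/(PP\N))/N
      [2,4] (PP\N)/N   <
        [2,3] "plan" : N
        [3,4] "song" : ((PP\N)/N)\N
  [4,8] S\N   <
    [4,5] "chased" : S/N
    [5,8] (S\N)\(S/N)   <
      [5,7] N   >
        [5,6] "near" : N/NP
        [6,7] "sent" : NP
      [7,8] "with" : ((S\N)\(S/N))\N

[0,1] N/(S/N)  lex  "map"
[1,2] (S/(PP\N))/N  lex  "every"
[2,3] N  lex  "plan"
[3,4] ((PP\N)/N)\N  lex  "song"
[2,4] (PP\N)/N  <  k=3
[1,4] S/N  >S  k=2
[0,4] N  >  k=1
[4,5] S/N  lex  "chased"
[5,6] N/NP  lex  "near"
[6,7] NP  lex  "sent"
[5,7] N  >  k=6
[7,8] ((S\N)\(S/N))\N  lex  "with"
[5,8] (S\N)\(S/N)  <  k=7
[4,8] S\N  <  k=5
[0,8] S  <  k=4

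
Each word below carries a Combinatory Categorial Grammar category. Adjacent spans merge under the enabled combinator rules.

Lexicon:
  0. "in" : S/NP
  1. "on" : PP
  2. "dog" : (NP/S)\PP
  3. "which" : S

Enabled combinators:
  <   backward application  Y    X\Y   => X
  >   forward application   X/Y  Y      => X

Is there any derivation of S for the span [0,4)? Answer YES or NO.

[0,4] S   >
  [0,1] "in" : S/NP
  [1,4] NP   >
    [1,3] NP/S   <
      [1,2] "on" : PP
      [2,3] "dog" : (NP/S)\PP
    [3,4] "which" : S

YES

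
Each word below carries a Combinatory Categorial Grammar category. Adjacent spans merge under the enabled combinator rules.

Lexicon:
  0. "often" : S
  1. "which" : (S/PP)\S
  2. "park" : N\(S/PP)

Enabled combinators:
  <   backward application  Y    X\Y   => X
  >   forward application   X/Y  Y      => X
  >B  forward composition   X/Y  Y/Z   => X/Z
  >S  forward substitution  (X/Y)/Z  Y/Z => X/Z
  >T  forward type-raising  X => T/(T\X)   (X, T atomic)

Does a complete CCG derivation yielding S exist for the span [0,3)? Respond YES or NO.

NO

S (S/PP)\S N\(S/PP)
CKY chart[0,3] = {N, N/(N\N), NP/(NP\N), PP/(PP\N), S/(S\N)}; S ∉ chart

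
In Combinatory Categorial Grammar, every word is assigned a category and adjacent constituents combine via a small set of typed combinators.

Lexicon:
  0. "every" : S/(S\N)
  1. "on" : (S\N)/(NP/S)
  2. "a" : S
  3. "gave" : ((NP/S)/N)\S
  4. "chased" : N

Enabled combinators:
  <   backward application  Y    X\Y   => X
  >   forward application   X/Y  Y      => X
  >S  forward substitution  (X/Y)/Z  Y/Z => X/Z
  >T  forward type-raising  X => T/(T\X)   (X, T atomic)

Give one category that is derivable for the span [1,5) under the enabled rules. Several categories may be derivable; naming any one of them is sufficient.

[0,5] S   >
  [0,1] "every" : S/(S\N)
  [1,5] S\N   >
    [1,2] "on" : (S\N)/(NP/S)
    [2,5] NP/S   >
      [2,4] (NP/S)/N   <
        [2,3] "a" : S
        [3,4] "gave" : ((NP/S)/N)\S
      [4,5] "chased" : N

S\N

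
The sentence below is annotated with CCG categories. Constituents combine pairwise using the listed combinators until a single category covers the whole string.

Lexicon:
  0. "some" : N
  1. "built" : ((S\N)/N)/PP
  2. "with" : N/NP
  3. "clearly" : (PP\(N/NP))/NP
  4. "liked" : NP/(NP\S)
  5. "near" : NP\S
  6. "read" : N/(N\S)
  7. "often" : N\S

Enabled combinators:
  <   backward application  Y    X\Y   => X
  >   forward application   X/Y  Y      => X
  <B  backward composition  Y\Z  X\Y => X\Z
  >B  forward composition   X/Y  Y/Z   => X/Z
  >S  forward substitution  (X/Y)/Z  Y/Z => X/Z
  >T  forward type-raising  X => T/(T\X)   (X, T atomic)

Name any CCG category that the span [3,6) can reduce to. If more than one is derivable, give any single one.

PP\(N/NP)

[0,8] S   <
  [0,1] "some" : N
  [1,8] S\N   >
    [1,6] (S\N)/N   >
      [1,2] "built" : ((S\N)/N)/PP
      [2,6] PP   <
        [2,3] "with" : N/NP
        [3,6] PP\(N/NP)   >
          [3,4] "clearly" : (PP\(N/NP))/NP
          [4,6] NP   >
            [4,5] "liked" : NP/(NP\S)
            [5,6] "near" : NP\S
    [6,8] N   >
      [6,7] "read" : N/(N\S)
      [7,8] "often" : N\S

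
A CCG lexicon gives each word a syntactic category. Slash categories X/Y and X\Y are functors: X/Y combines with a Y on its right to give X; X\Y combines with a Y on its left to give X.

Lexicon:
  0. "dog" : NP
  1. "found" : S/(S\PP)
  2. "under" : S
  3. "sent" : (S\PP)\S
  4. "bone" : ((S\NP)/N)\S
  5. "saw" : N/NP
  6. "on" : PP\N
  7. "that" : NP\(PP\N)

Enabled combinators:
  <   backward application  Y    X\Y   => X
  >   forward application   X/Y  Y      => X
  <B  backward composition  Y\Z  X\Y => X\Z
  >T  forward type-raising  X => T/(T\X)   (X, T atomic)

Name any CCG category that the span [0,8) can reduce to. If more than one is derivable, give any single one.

S

[0,8] S   <
  [0,1] "dog" : NP
  [1,8] S\NP   >
    [1,5] (S\NP)/N   <
      [1,4] S   >
        [1,2] "found" : S/(S\PP)
        [2,4] S\PP   <
          [2,3] "under" : S
          [3,4] "sent" : (S\PP)\S
      [4,5] "bone" : ((S\NP)/N)\S
    [5,8] N   >
      [5,6] "saw" : N/NP
      [6,8] NP   <
        [6,7] "on" : PP\N
        [7,8] "that" : NP\(PP\N)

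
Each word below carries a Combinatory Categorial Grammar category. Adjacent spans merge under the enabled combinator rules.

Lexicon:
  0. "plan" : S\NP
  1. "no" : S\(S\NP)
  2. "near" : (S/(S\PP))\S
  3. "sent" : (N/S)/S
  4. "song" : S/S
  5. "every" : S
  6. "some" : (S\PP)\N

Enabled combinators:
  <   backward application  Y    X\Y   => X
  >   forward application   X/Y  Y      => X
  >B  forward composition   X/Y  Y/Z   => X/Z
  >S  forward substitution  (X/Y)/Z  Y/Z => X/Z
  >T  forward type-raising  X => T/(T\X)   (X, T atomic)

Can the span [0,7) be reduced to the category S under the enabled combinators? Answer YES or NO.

YES

[0,7] S   >
  [0,3] S/(S\PP)   <
    [0,2] S   <
      [0,1] "plan" : S\NP
      [1,2] "no" : S\(S\NP)
    [2,3] "near" : (S/(S\PP))\S
  [3,7] S\PP   <
    [3,6] N   >
      [3,5] N/S   >S
        [3,4] "sent" : (N/S)/S
        [4,5] "song" : S/S
      [5,6] "every" : S
    [6,7] "some" : (S\PP)\N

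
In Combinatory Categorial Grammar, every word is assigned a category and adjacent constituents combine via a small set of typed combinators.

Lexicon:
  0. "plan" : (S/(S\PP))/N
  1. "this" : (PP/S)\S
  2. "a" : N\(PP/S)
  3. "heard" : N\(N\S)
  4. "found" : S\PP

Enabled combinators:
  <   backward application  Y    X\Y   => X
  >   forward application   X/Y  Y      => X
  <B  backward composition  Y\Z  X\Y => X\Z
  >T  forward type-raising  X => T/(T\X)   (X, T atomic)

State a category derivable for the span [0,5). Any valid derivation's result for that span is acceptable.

S

[0,5] S   >
  [0,4] S/(S\PP)   >
    [0,1] "plan" : (S/(S\PP))/N
    [1,4] N   <
      [1,3] N\S   <B
        [1,2] "this" : (PP/S)\S
        [2,3] "a" : N\(PP/S)
      [3,4] "heard" : N\(N\S)
  [4,5] "found" : S\PP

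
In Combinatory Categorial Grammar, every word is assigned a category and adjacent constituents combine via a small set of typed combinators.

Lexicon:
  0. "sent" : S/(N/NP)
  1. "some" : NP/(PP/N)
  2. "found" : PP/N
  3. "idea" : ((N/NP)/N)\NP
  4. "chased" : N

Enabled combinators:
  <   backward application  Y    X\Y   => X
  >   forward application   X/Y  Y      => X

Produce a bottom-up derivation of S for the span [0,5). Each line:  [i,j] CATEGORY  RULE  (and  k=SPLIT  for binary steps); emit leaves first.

[0,5] S   >
  [0,1] "sent" : S/(N/NP)
  [1,5] N/NP   >
    [1,4] (N/NP)/N   <
      [1,3] NP   >
        [1,2] "some" : NP/(PP/N)
        [2,3] "found" : PP/N
      [3,4] "idea" : ((N/NP)/N)\NP
    [4,5] "chased" : N

[0,1] S/(N/NP)  lex  "sent"
[1,2] NP/(PP/N)  lex  "some"
[2,3] PP/N  lex  "found"
[1,3] NP  >  k=2
[3,4] ((N/NP)/N)\NP  lex  "idea"
[1,4] (N/NP)/N  <  k=3
[4,5] N  lex  "chased"
[1,5] N/NP  >  k=4
[0,5] S  >  k=1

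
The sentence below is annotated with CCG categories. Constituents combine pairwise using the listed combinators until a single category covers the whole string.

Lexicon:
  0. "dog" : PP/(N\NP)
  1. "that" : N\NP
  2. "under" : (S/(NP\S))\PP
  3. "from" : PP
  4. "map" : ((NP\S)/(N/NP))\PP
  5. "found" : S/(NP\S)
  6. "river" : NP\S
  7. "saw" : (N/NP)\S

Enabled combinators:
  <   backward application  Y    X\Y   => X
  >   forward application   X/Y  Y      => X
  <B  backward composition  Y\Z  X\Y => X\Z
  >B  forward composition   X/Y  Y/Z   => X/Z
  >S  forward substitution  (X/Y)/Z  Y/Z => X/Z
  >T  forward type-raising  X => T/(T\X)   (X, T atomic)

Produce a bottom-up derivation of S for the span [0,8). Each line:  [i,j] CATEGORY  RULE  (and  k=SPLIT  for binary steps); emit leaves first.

[0,8] S   >
  [0,3] S/(NP\S)   <
    [0,2] PP   >
      [0,1] "dog" : PP/(N\NP)
      [1,2] "that" : N\NP
    [2,3] "under" : (S/(NP\S))\PP
  [3,8] NP\S   >
    [3,5] (NP\S)/(N/NP)   <
      [3,4] "from" : PP
      [4,5] "map" : ((NP\S)/(N/NP))\PP
    [5,8] N/NP   <
      [5,7] S   >
        [5,6] "found" : S/(NP\S)
        [6,7] "river" : NP\S
      [7,8] "saw" : (N/NP)\S

[0,1] PP/(N\NP)  lex  "dog"
[1,2] N\NP  lex  "that"
[0,2] PP  >  k=1
[2,3] (S/(NP\S))\PP  lex  "under"
[0,3] S/(NP\S)  <  k=2
[3,4] PP  lex  "from"
[4,5] ((NP\S)/(N/NP))\PP  lex  "map"
[3,5] (NP\S)/(N/NP)  <  k=4
[5,6] S/(NP\S)  lex  "found"
[6,7] NP\S  lex  "river"
[5,7] S  >  k=6
[7,8] (N/NP)\S  lex  "saw"
[5,8] N/NP  <  k=7
[3,8] NP\S  >  k=5
[0,8] S  >  k=3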